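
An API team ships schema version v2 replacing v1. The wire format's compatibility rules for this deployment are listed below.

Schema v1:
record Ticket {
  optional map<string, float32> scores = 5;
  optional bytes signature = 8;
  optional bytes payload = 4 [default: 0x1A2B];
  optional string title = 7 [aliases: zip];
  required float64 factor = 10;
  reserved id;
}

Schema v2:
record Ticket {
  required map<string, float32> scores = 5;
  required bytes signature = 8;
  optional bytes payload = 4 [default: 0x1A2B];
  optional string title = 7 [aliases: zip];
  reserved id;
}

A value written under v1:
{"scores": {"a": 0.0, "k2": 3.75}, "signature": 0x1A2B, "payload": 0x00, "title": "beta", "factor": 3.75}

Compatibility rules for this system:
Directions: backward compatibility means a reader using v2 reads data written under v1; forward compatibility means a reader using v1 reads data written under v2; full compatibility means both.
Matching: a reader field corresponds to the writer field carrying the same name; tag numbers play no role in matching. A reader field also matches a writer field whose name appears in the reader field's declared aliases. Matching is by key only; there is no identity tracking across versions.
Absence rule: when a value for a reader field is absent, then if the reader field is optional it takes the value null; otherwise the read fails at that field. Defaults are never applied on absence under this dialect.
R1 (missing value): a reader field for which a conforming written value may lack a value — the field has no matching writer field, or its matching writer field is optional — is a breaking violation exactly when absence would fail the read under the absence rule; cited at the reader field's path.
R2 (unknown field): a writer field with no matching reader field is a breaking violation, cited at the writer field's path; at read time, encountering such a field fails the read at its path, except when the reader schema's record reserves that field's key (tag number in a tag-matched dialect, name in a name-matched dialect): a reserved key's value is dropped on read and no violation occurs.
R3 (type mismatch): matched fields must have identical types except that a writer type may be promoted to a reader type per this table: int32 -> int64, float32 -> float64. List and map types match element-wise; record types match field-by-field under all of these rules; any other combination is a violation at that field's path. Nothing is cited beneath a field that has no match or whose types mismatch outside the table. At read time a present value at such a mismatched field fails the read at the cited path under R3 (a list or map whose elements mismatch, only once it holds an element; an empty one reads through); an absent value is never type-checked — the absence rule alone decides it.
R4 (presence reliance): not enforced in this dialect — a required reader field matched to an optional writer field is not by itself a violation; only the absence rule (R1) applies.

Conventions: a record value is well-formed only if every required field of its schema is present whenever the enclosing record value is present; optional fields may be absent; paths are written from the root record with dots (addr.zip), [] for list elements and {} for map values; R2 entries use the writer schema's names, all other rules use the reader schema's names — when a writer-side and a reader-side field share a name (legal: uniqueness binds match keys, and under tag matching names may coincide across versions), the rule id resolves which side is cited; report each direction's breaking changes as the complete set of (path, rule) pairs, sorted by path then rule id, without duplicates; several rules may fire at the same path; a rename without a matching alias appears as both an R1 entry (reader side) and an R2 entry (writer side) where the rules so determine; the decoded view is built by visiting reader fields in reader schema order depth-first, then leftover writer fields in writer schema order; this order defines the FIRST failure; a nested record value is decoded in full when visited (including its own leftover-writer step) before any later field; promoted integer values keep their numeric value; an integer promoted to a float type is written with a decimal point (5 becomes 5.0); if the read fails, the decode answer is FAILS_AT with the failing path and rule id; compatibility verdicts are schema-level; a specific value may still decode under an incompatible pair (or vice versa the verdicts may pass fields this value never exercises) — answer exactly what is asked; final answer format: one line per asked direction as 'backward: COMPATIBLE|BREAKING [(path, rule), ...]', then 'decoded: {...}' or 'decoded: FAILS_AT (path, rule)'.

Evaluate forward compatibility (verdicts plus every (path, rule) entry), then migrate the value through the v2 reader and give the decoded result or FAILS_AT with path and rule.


forward: BREAKING [(factor, R1)]; decoded: FAILS_AT (factor, R2)

in Ticket below, arrows point writer -> reader
forward on Ticket — v1 reading data written by v2:
  scores <- scores (map<string, float32> -> map<string, float32>, writer required)
  signature <- signature (bytes -> bytes, writer required)
  payload <- payload (bytes -> bytes, writer optional)
  title <- title (string -> string, writer optional)
  factor: no writer-side match
  breaking: (factor, R1)
  forward on Ticket therefore BREAKING (1)
decode (reader v2):
  scores := {"a": 0.0, "k2": 3.75}
  signature := 0x1A2B
  payload := 0x00
  title := "beta"
  read fails at factor under R2 (unknown field)
  => FAILS_AT (factor, R2)
diffs on Ticket not affecting the asked answer:
  field signature in record Ticket: optional changed to required -> its effect on Ticket is confined to the backward direction, not asked
  field scores in record Ticket: optional changed to required -> its effect on Ticket is confined to the backward direction, not asked


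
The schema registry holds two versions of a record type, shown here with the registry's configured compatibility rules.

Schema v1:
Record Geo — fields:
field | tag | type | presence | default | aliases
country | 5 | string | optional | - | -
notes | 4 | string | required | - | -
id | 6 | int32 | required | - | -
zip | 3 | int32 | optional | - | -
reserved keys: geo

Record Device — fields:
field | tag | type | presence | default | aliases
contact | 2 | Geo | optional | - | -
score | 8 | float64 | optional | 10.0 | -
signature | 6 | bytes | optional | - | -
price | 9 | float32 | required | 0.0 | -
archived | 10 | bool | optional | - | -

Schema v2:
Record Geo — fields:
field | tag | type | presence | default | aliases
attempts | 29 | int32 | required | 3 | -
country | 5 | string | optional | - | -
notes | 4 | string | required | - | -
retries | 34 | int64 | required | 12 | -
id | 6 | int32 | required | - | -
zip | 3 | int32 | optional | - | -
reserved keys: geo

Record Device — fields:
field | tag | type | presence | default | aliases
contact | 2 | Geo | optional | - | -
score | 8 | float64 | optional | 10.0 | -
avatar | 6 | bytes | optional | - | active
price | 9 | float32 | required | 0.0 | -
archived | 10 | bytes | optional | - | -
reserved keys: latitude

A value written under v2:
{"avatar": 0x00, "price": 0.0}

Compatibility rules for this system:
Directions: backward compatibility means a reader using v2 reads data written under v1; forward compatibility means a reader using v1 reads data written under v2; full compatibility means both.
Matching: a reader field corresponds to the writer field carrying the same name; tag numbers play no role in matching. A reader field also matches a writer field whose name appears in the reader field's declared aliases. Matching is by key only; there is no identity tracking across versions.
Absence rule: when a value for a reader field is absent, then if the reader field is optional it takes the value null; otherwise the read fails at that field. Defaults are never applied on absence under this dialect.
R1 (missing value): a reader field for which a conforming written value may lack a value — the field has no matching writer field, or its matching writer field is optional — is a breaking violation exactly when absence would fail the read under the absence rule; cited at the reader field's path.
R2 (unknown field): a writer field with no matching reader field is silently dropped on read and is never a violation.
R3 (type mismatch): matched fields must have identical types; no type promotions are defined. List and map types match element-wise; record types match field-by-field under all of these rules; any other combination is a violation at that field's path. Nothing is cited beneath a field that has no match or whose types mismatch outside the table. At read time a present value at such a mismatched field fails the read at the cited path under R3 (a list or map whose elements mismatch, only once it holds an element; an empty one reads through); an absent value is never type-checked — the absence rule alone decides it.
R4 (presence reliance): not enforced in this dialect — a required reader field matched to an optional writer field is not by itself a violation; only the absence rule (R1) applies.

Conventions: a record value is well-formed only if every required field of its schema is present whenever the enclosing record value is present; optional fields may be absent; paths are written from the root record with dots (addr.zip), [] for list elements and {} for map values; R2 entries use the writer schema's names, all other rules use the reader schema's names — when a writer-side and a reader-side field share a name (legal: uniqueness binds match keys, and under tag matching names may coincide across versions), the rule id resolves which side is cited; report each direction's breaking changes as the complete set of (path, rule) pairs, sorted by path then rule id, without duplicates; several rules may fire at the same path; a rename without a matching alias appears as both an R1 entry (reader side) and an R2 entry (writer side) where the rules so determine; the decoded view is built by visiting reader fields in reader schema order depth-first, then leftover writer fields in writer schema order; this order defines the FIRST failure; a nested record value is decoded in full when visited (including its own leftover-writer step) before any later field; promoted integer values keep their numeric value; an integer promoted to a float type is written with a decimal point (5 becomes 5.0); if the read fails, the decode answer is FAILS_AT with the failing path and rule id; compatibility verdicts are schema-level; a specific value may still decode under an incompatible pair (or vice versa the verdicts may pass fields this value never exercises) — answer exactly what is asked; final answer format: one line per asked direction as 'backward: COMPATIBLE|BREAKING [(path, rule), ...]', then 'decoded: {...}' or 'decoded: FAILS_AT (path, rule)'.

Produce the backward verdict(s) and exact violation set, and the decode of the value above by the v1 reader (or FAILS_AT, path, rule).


each type pair in Device: writer, then reader
backward analysis of Device with v2 as reader and v1 as writer:
  writer optional, Geo -> Geo: reader contact maps from writer contact
  writer optional, float64 -> float64: reader score maps from writer score
  avatar: no writer match
  writer required, float32 -> float32: reader price maps from writer price
  writer optional, bool -> bytes: reader archived maps from writer archived
  signature (writer side), unknown to reader
  contact.attempts: no writer match
  writer optional, string -> string: reader contact.country maps from writer contact.country
  writer required, string -> string: reader contact.notes maps from writer contact.notes
  contact.retries: no writer match
  writer required, int32 -> int32: reader contact.id maps from writer contact.id
  writer optional, int32 -> int32: reader contact.zip maps from writer contact.zip
  rule R3 violated at archived
  rule R1 violated at contact.attempts
  rule R1 violated at contact.retries
  => backward verdict for Device: BREAKING, 3 violation(s)
migrating the Device value to v1:
  contact := null (not supplied -> null)
  score := null (not supplied -> null)
  signature := null (not supplied -> null)
  price := 0.0
  archived := null (not supplied -> null)
  writer avatar: unmatched, discarded
  => decoded: {"contact": null, "score": null, "signature": null, "price": 0.0, "archived": null}

backward: BREAKING [(archived, R3), (contact.attempts, R1), (contact.retries, R1)]; decoded: {"contact": null, "score": null, "signature": null, "price": 0.0, "archived": null}


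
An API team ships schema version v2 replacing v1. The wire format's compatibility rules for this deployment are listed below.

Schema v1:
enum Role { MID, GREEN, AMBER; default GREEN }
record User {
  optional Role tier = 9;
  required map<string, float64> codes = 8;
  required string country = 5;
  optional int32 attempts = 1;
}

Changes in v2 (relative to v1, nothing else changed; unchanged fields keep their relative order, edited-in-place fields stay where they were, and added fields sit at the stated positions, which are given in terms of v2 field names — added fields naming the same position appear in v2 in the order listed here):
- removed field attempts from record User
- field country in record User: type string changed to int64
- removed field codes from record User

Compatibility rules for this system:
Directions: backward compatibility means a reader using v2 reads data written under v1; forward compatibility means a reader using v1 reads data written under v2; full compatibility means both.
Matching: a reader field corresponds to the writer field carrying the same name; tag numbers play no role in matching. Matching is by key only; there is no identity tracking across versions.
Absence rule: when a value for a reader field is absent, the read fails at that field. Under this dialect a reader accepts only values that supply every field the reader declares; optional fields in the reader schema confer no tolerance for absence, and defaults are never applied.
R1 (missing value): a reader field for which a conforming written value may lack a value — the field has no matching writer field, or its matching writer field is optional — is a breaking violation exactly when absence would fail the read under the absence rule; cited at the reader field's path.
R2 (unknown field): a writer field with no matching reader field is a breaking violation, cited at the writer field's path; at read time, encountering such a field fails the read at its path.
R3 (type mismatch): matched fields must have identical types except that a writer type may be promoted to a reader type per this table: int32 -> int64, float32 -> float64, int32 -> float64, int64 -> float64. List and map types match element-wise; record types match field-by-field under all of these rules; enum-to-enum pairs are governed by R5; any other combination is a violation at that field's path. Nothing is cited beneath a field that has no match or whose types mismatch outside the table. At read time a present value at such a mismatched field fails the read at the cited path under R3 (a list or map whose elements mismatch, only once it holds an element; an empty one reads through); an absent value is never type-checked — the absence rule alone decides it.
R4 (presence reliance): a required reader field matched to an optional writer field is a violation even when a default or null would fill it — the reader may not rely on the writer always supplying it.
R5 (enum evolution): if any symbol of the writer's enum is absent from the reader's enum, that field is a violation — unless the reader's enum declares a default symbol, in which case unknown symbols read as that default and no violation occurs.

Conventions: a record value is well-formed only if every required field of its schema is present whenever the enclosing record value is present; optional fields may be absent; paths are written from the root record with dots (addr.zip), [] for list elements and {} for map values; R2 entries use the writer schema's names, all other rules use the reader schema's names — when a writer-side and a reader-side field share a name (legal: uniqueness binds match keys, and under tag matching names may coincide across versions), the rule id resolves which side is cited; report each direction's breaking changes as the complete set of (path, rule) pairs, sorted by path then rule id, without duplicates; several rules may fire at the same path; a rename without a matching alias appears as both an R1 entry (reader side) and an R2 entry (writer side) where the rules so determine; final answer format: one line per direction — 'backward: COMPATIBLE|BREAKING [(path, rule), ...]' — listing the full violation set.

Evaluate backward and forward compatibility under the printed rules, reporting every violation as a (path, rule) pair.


backward: BREAKING [(attempts, R2), (codes, R2), (country, R3), (tier, R1)]; forward: BREAKING [(attempts, R1), (codes, R1), (country, R3), (tier, R1)]

arrows below run writer -> reader for User
backward analysis of User with v2 as reader and v1 as writer:
  Role -> Role, writer optional: tier aligns to tier
  string -> int64, writer required: country aligns to country
  codes (writer side), unknown to reader
  attempts (writer side), unknown to reader
  rule R2 violated at attempts
  rule R2 violated at codes
  rule R3 violated at country
  rule R1 violated at tier
  => backward: BREAKING (4)
forward analysis of User with v1 as reader and v2 as writer:
  Role -> Role, writer optional: tier aligns to tier
  codes: no writer-side match
  int64 -> string, writer required: country aligns to country
  attempts: no writer-side match
  rule R1 violated at attempts
  rule R1 violated at codes
  rule R3 violated at country
  rule R1 violated at tier
  => forward: BREAKING (4)


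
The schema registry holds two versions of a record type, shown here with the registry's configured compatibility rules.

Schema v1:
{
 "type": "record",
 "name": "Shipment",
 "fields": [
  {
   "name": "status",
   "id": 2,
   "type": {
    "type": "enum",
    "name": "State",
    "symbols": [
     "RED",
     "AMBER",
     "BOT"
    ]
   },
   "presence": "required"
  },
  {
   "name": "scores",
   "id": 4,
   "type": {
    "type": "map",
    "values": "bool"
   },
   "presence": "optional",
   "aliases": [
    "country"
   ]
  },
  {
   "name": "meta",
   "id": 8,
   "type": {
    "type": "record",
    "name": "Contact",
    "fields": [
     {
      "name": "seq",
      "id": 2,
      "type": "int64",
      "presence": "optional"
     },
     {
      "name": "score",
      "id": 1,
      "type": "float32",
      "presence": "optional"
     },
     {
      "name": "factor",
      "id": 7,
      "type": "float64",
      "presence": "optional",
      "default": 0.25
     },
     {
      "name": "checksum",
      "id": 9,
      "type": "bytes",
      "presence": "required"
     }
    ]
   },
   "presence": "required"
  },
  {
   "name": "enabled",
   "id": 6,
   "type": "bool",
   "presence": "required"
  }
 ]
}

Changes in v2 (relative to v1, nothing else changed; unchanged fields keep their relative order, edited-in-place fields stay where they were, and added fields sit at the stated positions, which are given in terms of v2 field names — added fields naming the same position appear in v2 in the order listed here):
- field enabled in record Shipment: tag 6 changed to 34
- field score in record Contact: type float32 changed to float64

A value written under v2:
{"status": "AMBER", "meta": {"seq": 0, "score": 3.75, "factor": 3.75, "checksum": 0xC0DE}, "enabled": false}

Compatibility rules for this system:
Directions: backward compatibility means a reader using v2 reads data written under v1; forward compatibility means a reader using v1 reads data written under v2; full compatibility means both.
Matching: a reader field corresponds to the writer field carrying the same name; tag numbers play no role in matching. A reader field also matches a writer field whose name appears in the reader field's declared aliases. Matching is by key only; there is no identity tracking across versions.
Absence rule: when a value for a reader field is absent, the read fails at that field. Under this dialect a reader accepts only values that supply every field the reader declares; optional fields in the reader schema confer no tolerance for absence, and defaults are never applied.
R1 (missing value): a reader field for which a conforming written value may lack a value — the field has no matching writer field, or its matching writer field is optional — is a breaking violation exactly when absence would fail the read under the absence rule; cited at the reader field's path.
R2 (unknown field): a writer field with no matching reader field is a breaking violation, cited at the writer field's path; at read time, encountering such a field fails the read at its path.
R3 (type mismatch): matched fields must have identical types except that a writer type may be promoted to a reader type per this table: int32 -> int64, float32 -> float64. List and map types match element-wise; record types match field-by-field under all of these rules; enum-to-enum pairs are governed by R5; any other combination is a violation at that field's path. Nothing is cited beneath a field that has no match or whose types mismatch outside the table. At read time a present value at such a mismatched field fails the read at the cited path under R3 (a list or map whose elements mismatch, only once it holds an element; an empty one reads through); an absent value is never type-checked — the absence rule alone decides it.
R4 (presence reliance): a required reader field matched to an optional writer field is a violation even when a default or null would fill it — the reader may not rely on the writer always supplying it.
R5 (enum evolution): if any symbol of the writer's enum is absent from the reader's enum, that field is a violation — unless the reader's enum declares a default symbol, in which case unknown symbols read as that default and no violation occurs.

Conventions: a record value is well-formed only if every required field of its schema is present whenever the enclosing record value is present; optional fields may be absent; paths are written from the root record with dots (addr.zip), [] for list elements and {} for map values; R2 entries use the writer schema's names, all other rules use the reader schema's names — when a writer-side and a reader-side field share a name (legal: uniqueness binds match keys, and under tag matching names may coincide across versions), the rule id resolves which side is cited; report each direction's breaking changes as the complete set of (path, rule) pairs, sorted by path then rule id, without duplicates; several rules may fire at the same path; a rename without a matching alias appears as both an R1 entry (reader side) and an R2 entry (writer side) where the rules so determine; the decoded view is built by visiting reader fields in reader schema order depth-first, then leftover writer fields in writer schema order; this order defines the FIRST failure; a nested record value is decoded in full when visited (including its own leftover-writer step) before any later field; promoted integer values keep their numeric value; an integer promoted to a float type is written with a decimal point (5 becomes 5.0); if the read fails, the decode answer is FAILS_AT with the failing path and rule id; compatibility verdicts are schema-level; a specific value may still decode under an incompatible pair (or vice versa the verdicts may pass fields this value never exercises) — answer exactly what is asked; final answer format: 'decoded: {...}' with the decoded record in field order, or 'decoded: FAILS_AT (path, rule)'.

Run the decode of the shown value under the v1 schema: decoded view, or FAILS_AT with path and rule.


decoded: FAILS_AT (scores, R1)

each type pair in Shipment: writer, then reader
decoding the Shipment value with the v1 reader:
  status := "AMBER"
  read fails at scores under R1 (no fill)
  => FAILS_AT (scores, R1)
checking off the Shipment differences that do not matter here:
  field enabled in record Shipment: tag 6 changed to 34 -> no rule fires on it and the decoded Shipment view is identical with or without it
  field score in record Contact: type float32 changed to float64 -> matters for Shipment compatibility verdicts, not for this value's decode


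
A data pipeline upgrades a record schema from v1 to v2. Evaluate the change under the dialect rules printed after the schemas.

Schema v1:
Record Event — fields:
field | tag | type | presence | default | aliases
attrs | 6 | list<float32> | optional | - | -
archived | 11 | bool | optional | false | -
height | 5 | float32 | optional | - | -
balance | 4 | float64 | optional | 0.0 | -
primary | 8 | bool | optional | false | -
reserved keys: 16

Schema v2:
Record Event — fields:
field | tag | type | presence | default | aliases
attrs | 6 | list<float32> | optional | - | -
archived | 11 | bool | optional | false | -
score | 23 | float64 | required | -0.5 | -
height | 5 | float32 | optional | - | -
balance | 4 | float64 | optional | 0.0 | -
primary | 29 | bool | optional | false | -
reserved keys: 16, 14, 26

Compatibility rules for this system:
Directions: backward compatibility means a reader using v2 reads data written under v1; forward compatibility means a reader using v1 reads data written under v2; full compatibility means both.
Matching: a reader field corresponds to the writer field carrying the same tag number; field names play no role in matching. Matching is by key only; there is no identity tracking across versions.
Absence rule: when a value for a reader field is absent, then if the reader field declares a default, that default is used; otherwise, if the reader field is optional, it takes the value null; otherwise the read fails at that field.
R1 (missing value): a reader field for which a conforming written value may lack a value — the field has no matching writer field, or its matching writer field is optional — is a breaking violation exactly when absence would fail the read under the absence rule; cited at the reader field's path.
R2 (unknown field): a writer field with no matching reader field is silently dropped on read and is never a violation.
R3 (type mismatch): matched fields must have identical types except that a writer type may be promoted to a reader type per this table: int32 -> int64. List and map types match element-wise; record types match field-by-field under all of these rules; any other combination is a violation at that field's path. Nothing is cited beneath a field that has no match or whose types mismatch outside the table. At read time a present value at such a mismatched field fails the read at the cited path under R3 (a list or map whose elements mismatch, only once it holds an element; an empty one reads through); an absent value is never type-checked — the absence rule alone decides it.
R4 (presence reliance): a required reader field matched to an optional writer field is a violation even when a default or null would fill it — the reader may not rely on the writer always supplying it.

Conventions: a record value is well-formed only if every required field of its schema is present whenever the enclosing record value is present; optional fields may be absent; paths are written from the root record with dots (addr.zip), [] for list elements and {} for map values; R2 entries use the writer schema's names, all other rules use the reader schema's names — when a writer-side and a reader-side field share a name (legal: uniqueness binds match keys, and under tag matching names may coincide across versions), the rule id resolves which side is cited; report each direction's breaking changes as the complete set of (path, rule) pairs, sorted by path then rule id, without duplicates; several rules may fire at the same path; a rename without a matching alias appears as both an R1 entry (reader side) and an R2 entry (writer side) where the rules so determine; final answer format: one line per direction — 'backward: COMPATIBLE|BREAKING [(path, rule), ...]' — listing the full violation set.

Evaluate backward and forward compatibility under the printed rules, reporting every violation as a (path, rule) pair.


backward: COMPATIBLE []; forward: COMPATIBLE []

the writer's type comes first in each Event pair
backward for Event (reader v2, writer v1):
  list<float32> -> list<float32>, writer optional: attrs aligns to attrs
  bool -> bool, writer optional: archived aligns to archived
  no writer field matches reader score
  float32 -> float32, writer optional: height aligns to height
  float64 -> float64, writer optional: balance aligns to balance
  no writer field matches reader primary
  primary (writer side), unknown to reader
  => backward: COMPATIBLE
forward for Event (reader v1, writer v2):
  list<float32> -> list<float32>, writer optional: attrs aligns to attrs
  bool -> bool, writer optional: archived aligns to archived
  float32 -> float32, writer optional: height aligns to height
  float64 -> float64, writer optional: balance aligns to balance
  no writer field matches reader primary
  score (writer side), unknown to reader
  primary (writer side), unknown to reader
  => forward: COMPATIBLE


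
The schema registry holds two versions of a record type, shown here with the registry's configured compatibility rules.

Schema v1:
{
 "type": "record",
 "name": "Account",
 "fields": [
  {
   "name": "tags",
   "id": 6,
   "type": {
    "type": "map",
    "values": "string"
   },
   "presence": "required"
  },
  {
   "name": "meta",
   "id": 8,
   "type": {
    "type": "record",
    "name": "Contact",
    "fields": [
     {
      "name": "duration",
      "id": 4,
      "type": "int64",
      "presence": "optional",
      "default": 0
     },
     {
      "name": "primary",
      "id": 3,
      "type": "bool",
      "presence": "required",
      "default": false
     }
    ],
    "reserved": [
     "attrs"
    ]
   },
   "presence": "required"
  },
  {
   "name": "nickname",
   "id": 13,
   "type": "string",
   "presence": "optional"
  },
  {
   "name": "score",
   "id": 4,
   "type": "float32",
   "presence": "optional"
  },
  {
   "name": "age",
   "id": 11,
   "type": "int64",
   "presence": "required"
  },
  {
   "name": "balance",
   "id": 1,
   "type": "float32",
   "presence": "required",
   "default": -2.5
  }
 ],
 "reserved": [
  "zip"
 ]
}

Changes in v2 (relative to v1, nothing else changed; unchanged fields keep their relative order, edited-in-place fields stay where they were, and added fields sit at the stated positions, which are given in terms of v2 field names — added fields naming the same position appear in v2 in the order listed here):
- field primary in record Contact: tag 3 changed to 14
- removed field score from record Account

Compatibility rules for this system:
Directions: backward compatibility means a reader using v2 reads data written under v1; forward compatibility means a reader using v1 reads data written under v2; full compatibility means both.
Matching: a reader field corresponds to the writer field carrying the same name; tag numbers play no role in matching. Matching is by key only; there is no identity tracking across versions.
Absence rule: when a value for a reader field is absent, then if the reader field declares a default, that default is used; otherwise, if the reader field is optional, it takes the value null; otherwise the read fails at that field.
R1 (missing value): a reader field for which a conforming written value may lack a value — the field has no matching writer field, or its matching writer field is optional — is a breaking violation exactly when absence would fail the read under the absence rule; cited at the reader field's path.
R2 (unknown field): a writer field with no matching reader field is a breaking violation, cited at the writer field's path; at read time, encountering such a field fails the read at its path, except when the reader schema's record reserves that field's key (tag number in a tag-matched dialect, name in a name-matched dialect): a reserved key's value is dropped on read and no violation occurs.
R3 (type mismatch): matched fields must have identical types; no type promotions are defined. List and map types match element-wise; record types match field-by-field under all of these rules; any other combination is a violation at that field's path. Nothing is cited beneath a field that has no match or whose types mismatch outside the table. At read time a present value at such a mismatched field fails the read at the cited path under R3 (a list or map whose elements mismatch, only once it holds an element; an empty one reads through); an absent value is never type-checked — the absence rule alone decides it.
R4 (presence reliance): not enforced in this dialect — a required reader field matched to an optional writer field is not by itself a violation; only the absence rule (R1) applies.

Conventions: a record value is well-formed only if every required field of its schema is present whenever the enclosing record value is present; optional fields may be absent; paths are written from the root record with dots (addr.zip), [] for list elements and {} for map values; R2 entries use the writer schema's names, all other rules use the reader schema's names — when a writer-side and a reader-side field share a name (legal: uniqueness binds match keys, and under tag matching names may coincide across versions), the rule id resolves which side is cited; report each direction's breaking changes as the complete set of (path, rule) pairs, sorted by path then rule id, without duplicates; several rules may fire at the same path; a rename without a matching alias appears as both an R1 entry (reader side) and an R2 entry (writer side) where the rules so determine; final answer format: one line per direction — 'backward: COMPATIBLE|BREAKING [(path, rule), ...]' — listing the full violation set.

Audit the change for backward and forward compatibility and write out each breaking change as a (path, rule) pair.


backward: BREAKING [(score, R2)]; forward: COMPATIBLE []

arrows below run writer -> reader for Account
backward pass over Account, reader schema v2, writer schema v1:
  tags: paired with writer tags (map<string, string> -> map<string, string>; writer required)
  meta: paired with writer meta (Contact -> Contact; writer required)
  nickname: paired with writer nickname (string -> string; writer optional)
  age: paired with writer age (int64 -> int64; writer required)
  balance: paired with writer balance (float32 -> float32; writer required)
  writer score: unknown to reader
  meta.duration: paired with writer meta.duration (int64 -> int64; writer optional)
  meta.primary: paired with writer meta.primary (bool -> bool; writer required)
  R2 fires at score
  => backward: BREAKING (1)
forward pass over Account, reader schema v1, writer schema v2:
  tags: paired with writer tags (map<string, string> -> map<string, string>; writer required)
  meta: paired with writer meta (Contact -> Contact; writer required)
  nickname: paired with writer nickname (string -> string; writer optional)
  no writer field matches reader score
  age: paired with writer age (int64 -> int64; writer required)
  balance: paired with writer balance (float32 -> float32; writer required)
  meta.duration: paired with writer meta.duration (int64 -> int64; writer optional)
  meta.primary: paired with writer meta.primary (bool -> bool; writer required)
  => forward: COMPATIBLE


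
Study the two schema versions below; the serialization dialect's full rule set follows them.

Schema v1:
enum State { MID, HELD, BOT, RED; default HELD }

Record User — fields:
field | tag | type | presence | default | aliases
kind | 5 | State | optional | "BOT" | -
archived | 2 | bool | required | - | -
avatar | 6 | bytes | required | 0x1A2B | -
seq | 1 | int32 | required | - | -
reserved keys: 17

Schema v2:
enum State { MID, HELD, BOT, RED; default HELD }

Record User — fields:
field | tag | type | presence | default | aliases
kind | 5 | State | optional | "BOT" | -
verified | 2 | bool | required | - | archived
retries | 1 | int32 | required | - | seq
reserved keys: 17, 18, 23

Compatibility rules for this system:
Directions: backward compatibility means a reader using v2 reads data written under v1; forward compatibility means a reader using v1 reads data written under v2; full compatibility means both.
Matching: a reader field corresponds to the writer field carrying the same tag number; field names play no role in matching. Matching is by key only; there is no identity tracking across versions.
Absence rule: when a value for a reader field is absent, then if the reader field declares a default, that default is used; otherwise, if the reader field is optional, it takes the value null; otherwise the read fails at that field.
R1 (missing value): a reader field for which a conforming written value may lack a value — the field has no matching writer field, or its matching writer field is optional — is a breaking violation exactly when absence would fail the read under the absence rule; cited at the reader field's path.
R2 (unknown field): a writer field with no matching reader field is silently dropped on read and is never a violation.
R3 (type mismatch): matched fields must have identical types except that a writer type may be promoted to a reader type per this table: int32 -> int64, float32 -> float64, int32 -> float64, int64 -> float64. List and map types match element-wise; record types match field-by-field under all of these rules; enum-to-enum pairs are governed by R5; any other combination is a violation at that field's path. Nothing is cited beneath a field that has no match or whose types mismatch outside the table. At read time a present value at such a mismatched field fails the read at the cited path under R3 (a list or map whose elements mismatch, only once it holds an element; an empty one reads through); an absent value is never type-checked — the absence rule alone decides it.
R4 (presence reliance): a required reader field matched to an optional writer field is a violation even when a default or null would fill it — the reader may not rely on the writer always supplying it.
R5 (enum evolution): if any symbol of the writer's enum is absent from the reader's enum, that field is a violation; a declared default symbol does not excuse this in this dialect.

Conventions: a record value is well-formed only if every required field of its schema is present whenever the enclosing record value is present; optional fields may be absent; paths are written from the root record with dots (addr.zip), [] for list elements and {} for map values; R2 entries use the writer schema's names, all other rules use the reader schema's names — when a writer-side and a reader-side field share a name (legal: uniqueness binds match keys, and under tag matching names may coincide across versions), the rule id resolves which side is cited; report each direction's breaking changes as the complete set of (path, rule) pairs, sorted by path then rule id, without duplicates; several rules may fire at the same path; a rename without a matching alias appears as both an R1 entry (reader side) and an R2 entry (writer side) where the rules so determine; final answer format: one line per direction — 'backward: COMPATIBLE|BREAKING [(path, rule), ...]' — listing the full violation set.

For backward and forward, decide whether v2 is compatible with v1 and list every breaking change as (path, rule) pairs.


backward: COMPATIBLE []; forward: COMPATIBLE []

arrows below run writer -> reader for User
checking backward for User: reader v2 against writer v1:
  writer optional, State -> State: reader kind maps from writer kind
  writer required, bool -> bool: reader verified maps from writer archived
  writer required, int32 -> int32: reader retries maps from writer seq
  writer avatar: unknown to reader
  => backward: COMPATIBLE
checking forward for User: reader v1 against writer v2:
  writer optional, State -> State: reader kind maps from writer kind
  writer required, bool -> bool: reader archived maps from writer verified
  no writer field matches reader avatar
  writer required, int32 -> int32: reader seq maps from writer retries
  => forward: COMPATIBLE
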